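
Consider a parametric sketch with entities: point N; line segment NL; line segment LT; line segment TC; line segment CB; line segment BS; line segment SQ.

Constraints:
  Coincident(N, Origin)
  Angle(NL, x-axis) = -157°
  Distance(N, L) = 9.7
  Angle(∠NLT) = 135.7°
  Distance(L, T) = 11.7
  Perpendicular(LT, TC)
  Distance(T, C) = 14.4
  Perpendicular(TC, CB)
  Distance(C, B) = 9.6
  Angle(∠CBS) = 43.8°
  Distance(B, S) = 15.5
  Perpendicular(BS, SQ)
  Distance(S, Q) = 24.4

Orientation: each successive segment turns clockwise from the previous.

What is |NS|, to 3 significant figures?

20.5

N is at the origin; NL runs at -157.0° with length 9.7, so L = (-8.93, -3.79). ∠NLT = 135.7° gives LT at 159° from the x-axis; with |LT| = 11.7, T = (-19.8, 0.460). LT ⟂ TC, so TC runs at 68.7°; with |TC| = 14.4, C = (-14.6, 13.9). TC is perpendicular to CB, so CB runs at -21.3°; with |CB| = 9.6, B = (-5.65, 10.4). ∠CBS = 43.8° gives BS at -158° from the x-axis; with |BS| = 15.5, S = (-20.0, 4.46). Then |NS| = |S − N| = 20.5.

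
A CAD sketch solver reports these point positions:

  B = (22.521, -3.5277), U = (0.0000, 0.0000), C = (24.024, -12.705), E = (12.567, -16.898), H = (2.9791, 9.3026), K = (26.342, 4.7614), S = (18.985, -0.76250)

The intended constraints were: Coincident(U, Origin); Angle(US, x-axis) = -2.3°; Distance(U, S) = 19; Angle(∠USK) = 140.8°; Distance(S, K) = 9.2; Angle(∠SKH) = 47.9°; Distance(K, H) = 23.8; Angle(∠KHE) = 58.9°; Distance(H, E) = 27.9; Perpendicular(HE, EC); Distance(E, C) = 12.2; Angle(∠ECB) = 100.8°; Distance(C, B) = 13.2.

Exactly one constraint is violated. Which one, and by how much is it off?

Distance(C, B) = 13.2 — off by 3.90.

U = (0.00, 0.00) ✓; US at -2.300° ✓; |US| = 19.00 ✓; ∠USK = 140.8° ✓; |SK| = 9.200 ✓; ∠SKH = 47.90° ✓; |KH| = 23.80 ✓; ∠KHE = 58.90° ✓; |HE| = 27.90 ✓; ∠(HE, EC) = 90.00° ✓; |EC| = 12.20 ✓; ∠ECB = 100.8° ✓; |CB| = 9.300 ✗.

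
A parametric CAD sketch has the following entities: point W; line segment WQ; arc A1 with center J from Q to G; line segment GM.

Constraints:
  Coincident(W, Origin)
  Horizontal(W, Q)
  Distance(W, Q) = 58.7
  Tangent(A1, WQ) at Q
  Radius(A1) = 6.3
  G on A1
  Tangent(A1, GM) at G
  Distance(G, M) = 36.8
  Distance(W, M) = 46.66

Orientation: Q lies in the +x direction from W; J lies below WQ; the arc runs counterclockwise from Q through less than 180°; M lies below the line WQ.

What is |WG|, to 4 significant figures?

53.56

Checks: |JG| = 6.300 ✓; ∠(JG, GM) = 90.00° ✓; |GM| = 36.80 ✓; |WM| = 46.66 ✓.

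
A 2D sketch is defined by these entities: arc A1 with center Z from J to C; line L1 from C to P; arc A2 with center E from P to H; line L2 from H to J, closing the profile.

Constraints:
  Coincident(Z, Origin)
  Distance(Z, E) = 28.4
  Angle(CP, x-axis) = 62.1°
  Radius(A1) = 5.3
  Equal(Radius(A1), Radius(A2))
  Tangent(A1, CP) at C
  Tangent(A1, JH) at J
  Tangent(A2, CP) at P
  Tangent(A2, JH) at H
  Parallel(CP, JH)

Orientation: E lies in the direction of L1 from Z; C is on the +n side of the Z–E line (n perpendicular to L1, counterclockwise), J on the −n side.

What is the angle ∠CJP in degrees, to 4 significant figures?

69.53°

The slot axis is L1's direction at 62.1°, so u = (cos 62.1°, sin 62.1°) = (0.4679, 0.8838) and n = (−sin 62.1°, cos 62.1°) = (-0.8838, 0.4679). Z is at the origin and E lies 28.4 along u from Z, so E = 28.4·u = (13.29, 25.10). Tangency of A1 to both parallel lines with radius 5.3 puts C and J at Z ± 5.3·n: C = (-4.684, 2.480), J = (4.684, -2.480). Equal radii place P and H the same way about E: P = E + 5.3·n = (8.605, 27.58), H = E − 5.3·n = (17.97, 22.62). Then cos ∠CJP = JC·JP / (|JC||JP|), giving 69.53°.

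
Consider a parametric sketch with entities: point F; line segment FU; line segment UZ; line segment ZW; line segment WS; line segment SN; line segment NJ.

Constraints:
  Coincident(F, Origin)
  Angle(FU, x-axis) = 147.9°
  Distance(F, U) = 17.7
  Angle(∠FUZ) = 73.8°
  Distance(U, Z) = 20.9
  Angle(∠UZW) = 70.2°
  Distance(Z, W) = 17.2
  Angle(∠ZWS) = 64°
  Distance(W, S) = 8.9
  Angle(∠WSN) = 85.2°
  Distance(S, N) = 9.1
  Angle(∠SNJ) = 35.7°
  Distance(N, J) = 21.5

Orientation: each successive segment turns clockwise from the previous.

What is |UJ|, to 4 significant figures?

26.89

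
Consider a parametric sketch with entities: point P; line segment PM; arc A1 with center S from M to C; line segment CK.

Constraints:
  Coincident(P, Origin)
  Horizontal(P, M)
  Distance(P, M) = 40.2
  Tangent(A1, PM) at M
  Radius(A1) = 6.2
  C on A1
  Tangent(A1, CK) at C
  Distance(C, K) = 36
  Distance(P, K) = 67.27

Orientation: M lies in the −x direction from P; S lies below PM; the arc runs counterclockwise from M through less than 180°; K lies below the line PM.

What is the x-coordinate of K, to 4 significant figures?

-54.10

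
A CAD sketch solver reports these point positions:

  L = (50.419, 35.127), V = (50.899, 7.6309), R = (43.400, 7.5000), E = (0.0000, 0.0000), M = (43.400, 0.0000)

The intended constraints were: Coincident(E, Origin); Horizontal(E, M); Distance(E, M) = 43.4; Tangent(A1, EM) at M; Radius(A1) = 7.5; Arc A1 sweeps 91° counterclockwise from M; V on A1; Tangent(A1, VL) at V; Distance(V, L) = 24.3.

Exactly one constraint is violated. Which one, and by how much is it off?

Distance(V, L) = 24.3 — off by 3.20.

E = (0.00, 0.00) ✓; E.y = 0.00, M.y = 0.00 ✓; |EM| = 43.40 ✓; ∠(RM, ME) = 90.00° ✓; |RM| = 7.500 ✓; bearing(R→V) − bearing(R→M) = 91.00° ✓; |RV| = 7.500 ✓; ∠(RV, VL) = 90.00° ✓; |VL| = 27.50 ✗.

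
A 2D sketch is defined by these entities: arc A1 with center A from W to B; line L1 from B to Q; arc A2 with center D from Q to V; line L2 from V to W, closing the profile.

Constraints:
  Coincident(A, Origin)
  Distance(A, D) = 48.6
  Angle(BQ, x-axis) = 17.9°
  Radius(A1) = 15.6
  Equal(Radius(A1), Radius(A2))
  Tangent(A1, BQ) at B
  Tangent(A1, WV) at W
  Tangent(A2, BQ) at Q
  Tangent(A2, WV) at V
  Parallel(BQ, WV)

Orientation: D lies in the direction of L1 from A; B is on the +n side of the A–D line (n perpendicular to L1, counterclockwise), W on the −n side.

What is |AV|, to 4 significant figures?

51.04

The slot axis is L1's direction at 17.9°, so u = (cos 17.9°, sin 17.9°) = (0.9516, 0.3074) and n = (−sin 17.9°, cos 17.9°) = (-0.3074, 0.9516). A is at the origin and D lies 48.6 along u from A, so D = 48.6·u = (46.25, 14.94). Tangency of A1 to both parallel lines with radius 15.6 puts B and W at A ± 15.6·n: B = (-4.795, 14.84), W = (4.795, -14.84). Equal radii place Q and V the same way about D: Q = D + 15.6·n = (41.45, 29.78), V = D − 15.6·n = (51.04, 0.09266). Then |AV| = |V − A| = 51.04.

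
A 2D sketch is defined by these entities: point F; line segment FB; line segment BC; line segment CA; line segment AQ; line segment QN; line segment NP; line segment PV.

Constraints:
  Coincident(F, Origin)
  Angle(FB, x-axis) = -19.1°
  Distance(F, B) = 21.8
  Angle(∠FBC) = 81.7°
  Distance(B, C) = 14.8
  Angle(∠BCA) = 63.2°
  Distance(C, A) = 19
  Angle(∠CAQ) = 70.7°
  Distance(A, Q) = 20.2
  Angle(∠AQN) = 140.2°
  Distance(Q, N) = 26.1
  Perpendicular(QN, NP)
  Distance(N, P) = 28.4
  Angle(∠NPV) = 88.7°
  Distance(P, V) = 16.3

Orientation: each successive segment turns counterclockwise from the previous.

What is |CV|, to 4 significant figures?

10.48

F is at the origin; FB runs at -19.1° with length 21.8, so B = (20.60, -7.133). ∠FBC = 81.7° gives BC at 79.20° from the x-axis; with |BC| = 14.8, C = (23.37, 7.405). ∠BCA = 63.2° gives CA at -164.0° from the x-axis; with |CA| = 19.0, A = (5.109, 2.167). ∠CAQ = 70.7° gives AQ at -54.70° from the x-axis; with |AQ| = 20.2, Q = (16.78, -14.32). ∠AQN = 140.2° gives QN at -14.90° from the x-axis; with |QN| = 26.1, N = (42.00, -21.03). The perpendicularity gives NP at right angles to QN, so NP runs at 75.10°; with |NP| = 28.4, P = (49.31, 6.415). ∠NPV = 88.7° gives PV at 166.4° from the x-axis; with |PV| = 16.3, V = (33.46, 10.25). Then |CV| = |V − C| = 10.48.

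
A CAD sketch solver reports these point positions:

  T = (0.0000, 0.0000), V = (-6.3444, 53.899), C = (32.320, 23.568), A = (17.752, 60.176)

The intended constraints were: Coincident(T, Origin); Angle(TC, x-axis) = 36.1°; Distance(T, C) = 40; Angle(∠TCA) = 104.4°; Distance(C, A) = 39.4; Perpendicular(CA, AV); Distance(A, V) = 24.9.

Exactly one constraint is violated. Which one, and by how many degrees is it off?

Perpendicular(CA, AV) — off by 7.10°.

T = (0.00, 0.00) ✓; TC at 36.10° ✓; |TC| = 40.00 ✓; ∠TCA = 104.4° ✓; |CA| = 39.40 ✓; ∠(CA, AV) = 82.90° ✗; |AV| = 24.90 ✓.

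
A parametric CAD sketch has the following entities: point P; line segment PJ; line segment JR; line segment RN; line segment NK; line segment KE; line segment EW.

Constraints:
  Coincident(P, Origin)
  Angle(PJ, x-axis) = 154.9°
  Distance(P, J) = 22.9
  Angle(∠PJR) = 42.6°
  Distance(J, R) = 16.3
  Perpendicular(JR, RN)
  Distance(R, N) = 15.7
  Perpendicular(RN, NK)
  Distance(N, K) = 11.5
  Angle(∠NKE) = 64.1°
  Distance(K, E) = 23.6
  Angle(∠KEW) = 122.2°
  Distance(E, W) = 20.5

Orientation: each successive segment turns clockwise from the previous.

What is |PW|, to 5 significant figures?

29.815

∠NKE = 64.1° gives KE at 81.600° from the x-axis; with |KE| = 23.6, E = (-7.9910, 19.531). ∠KEW = 122.2° gives EW at 23.800° from the x-axis; with |EW| = 20.5, W = (10.766, 27.804). Then |PW| = |W − P| = 29.815.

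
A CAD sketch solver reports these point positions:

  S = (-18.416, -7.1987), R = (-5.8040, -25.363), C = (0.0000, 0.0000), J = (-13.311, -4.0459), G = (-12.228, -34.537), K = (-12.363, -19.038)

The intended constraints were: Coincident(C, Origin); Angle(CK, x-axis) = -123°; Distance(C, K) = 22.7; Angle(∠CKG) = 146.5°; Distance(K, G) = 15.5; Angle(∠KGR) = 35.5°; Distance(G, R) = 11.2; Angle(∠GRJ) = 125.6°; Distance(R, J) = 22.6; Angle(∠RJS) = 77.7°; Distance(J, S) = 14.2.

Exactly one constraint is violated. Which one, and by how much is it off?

Distance(J, S) = 14.2 — off by 8.20.

C = (0.00, 0.00) ✓; CK at -123.0° ✓; |CK| = 22.70 ✓; ∠CKG = 146.5° ✓; |KG| = 15.50 ✓; ∠KGR = 35.50° ✓; |GR| = 11.20 ✓; ∠GRJ = 125.6° ✓; |RJ| = 22.60 ✓; ∠RJS = 77.70° ✓; |JS| = 6.000 ✗.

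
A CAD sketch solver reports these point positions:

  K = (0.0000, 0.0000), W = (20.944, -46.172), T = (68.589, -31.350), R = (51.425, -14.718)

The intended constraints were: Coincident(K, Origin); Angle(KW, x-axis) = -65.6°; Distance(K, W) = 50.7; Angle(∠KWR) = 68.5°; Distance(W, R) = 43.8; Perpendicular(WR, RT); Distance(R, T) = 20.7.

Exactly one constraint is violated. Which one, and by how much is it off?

Distance(R, T) = 20.7 — off by 3.20.

K = (0.00, 0.00) ✓; KW at -65.60° ✓; |KW| = 50.70 ✓; ∠KWR = 68.50° ✓; |WR| = 43.80 ✓; ∠(WR, RT) = 90.00° ✓; |RT| = 23.90 ✗.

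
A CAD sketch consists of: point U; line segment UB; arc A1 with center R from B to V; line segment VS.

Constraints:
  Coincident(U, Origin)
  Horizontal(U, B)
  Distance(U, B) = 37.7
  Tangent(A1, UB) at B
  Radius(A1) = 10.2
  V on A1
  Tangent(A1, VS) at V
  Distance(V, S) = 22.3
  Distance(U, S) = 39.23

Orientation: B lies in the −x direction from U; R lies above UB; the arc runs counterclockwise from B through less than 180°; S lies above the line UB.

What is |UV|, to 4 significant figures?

28.95

U is at the origin; UB is horizontal with |UB| = 37.7 and B on the −x side, so B = (-37.70, 0.000). Since A1 is tangent to UB there, RB ⟂ UB, so R = B + (0, 10.2) = (-37.70, 10.20). Since RV ⟂ VS (tangency), |RS| = √(10.2² + 22.3²) = 24.52 regardless of where V sits on A1. So S lies on both circle(U, 39.23) and circle(R, 24.52); the above-UB intersection is S = (-24.34, 30.76). V is the foot of the tangent from S: V = (-27.61, 8.705).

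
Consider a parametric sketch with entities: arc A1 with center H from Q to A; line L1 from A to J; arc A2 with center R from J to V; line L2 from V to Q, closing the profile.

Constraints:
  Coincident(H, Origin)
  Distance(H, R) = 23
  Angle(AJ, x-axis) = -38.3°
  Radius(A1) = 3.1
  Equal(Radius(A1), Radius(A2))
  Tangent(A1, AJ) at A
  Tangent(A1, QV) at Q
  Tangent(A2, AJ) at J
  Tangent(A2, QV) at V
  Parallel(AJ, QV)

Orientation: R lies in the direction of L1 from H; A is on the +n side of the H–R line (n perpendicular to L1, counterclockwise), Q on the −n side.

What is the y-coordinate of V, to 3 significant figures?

-16.7

The slot axis is L1's direction at -38.3°, so u = (cos -38.3°, sin -38.3°) = (0.785, -0.620) and n = (−sin -38.3°, cos -38.3°) = (0.620, 0.785). H is at the origin and R lies 23.0 along u from H, so R = 23.0·u = (18.0, -14.3). Tangency of A1 to both parallel lines with radius 3.1 puts A and Q at H ± 3.1·n: A = (1.92, 2.43), Q = (-1.92, -2.43). Equal radii place J and V the same way about R: J = R + 3.1·n = (20.0, -11.8), V = R − 3.1·n = (16.1, -16.7). So V.y = -16.7.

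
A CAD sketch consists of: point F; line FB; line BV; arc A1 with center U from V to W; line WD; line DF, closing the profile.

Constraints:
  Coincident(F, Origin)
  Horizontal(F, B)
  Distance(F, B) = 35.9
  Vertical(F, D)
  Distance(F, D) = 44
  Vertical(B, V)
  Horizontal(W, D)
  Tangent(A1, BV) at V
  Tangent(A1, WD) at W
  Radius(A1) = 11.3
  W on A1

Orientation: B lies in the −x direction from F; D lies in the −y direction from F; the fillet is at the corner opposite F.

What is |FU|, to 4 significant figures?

40.92

FD is vertical with |FD| = 44.0 and D on the −y side, so D = (0.000, -44.00). The virtual corner opposite F is at (-35.90, -44.00). Since A1 is tangent to BV there, UV ⟂ BV and since A1 is tangent to WD there, UW ⟂ WD, with radius 11.3, so the center U sits 11.3 in from both sides at U = (-24.60, -32.70). Then |FU| = |U − F| = 40.92.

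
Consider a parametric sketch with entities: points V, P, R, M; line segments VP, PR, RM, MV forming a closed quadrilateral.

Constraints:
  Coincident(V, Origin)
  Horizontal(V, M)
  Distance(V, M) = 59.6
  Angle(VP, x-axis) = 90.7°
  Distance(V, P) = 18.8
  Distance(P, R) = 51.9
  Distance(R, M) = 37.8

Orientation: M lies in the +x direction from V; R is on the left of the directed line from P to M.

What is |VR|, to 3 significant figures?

60.6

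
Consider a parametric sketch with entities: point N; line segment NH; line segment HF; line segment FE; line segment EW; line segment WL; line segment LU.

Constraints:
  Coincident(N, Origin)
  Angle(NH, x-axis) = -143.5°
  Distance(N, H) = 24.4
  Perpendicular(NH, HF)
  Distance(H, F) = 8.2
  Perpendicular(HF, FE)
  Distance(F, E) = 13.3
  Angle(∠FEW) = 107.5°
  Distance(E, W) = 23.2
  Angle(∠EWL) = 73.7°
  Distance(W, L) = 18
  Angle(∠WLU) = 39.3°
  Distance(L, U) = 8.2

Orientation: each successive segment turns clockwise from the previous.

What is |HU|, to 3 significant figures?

12.4

N is at the origin; NH runs at -143.5° with length 24.4, so H = (-19.6, -14.5). The perpendicularity gives HF at right angles to NH, so HF runs at 126°; with |HF| = 8.2, F = (-24.5, -7.92). HF ⟂ FE, so FE runs at 36.5°; with |FE| = 13.3, E = (-13.8, -0.0109). ∠FEW = 107.5° gives EW at -36.0° from the x-axis; with |EW| = 23.2, W = (4.97, -13.6). ∠EWL = 73.7° gives WL at -142° from the x-axis; with |WL| = 18.0, L = (-9.27, -24.7). ∠WLU = 39.3° gives LU at 77.0° from the x-axis; with |LU| = 8.2, U = (-7.43, -16.7). Then |HU| = |U − H| = 12.4.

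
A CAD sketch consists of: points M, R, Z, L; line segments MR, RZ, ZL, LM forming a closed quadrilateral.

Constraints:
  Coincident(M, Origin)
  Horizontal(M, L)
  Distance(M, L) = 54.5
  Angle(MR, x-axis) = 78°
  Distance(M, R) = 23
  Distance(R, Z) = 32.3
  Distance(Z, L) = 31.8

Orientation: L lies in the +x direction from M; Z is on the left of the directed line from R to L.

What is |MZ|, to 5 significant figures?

45.349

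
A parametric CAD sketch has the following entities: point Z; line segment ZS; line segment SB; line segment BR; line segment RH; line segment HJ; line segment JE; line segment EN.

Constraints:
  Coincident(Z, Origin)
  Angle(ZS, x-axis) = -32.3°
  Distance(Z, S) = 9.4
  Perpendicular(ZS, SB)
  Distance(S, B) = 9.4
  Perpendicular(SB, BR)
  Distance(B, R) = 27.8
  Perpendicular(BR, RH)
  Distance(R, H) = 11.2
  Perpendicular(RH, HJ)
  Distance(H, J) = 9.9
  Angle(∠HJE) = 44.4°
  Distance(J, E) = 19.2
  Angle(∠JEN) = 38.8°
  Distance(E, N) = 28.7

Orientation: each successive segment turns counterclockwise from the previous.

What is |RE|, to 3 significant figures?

4.42

Z is at the origin; ZS runs at -32.3° with length 9.4, so S = (7.95, -5.02). ZS is perpendicular to SB, so SB runs at 57.7°; with |SB| = 9.4, B = (13.0, 2.92). SB ⟂ BR, so BR runs at 148°; with |BR| = 27.8, R = (-10.5, 17.8). The perpendicularity gives RH at right angles to BR, so RH runs at -122°; with |RH| = 11.2, H = (-16.5, 8.31). The perpendicularity gives HJ at right angles to RH, so HJ runs at -32.3°; with |HJ| = 9.9, J = (-8.15, 3.02). ∠HJE = 44.4° gives JE at 103° from the x-axis; with |JE| = 19.2, E = (-12.6, 21.7). Then |RE| = |E − R| = 4.42.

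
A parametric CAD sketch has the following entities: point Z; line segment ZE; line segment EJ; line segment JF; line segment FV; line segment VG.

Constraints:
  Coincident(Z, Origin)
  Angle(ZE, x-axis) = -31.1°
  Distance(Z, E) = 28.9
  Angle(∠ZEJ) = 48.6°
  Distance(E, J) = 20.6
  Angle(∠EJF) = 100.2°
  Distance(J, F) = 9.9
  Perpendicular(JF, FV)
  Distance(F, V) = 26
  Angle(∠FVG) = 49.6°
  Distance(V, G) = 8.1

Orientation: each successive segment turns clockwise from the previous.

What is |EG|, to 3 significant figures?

7.39

Z is at the origin; ZE runs at -31.1° with length 28.9, so E = (24.7, -14.9). ∠ZEJ = 48.6° gives EJ at -162° from the x-axis; with |EJ| = 20.6, J = (5.10, -21.1). ∠EJF = 100.2° gives JF at 118° from the x-axis; with |JF| = 9.9, F = (0.498, -12.4). JF ⟂ FV, so FV runs at 27.7°; with |FV| = 26.0, V = (23.5, -0.271). ∠FVG = 49.6° gives VG at -103° from the x-axis; with |VG| = 8.1, G = (21.7, -8.17). Then |EG| = |G − E| = 7.39.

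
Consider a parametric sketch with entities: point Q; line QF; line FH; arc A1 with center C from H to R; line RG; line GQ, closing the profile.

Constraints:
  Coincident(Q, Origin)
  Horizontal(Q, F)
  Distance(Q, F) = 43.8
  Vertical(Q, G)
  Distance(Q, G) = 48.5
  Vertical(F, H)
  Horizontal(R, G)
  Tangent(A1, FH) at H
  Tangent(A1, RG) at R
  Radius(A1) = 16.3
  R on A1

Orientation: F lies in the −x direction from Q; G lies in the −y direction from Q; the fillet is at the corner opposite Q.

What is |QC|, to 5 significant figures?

42.345

Q is at the origin; Q and F share the same y with |QF| = 43.8 and F on the −x side, so F = (-43.800, 0.0000). QG is vertical with |QG| = 48.5 and G on the −y side, so G = (0.0000, -48.500). The virtual corner opposite Q is at (-43.800, -48.500). Since A1 is tangent to FH there, CH ⟂ FH and tangency of A1 to RG means the radius CR is perpendicular to RG, with radius 16.3, so the center C sits 16.3 in from both sides at C = (-27.500, -32.200). Then |QC| = |C − Q| = 42.345.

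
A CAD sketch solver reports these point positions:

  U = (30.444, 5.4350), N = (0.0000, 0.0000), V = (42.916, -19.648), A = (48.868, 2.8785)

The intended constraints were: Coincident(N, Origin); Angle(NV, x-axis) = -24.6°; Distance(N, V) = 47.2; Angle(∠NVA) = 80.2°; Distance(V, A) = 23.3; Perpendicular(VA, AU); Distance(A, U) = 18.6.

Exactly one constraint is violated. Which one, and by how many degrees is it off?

Perpendicular(VA, AU) — off by 6.90°.

N = (0.00, 0.00) ✓; NV at -24.60° ✓; |NV| = 47.20 ✓; ∠NVA = 80.20° ✓; |VA| = 23.30 ✓; ∠(VA, AU) = 96.90° ✗; |AU| = 18.60 ✓.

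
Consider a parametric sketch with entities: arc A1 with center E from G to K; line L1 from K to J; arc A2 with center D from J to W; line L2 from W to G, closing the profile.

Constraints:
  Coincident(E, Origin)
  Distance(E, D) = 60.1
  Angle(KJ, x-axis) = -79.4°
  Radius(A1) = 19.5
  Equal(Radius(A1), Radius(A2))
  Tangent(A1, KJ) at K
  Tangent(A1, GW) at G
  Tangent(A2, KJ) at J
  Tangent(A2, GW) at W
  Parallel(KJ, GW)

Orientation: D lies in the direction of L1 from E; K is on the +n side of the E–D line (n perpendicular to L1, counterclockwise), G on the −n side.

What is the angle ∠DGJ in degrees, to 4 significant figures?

15.00°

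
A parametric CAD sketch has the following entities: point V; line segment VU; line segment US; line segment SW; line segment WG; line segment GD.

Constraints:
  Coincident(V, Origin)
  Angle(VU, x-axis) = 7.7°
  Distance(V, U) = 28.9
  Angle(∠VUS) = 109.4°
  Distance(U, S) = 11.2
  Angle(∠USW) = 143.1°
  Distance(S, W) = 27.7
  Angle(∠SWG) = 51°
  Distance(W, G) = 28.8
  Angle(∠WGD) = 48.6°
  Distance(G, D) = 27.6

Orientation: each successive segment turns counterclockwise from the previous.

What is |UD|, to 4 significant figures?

18.10

∠SWG = 51.0° gives WG at -115.8° from the x-axis; with |WG| = 28.8, G = (6.582, 13.97). ∠WGD = 48.6° gives GD at 15.60° from the x-axis; with |GD| = 27.6, D = (33.17, 21.40). Then |UD| = |D − U| = 18.10.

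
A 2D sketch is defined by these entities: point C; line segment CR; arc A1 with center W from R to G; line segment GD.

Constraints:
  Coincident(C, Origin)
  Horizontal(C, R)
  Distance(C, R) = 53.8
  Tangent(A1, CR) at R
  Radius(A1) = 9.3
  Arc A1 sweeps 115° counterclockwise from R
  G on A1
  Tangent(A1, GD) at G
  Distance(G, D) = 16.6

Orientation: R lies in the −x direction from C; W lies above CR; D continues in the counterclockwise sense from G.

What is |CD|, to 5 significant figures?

59.530

C is at the origin; CR is horizontal with |CR| = 53.8 and R on the −x side, so R = (-53.800, 0.0000). Tangency of A1 to CR means the radius WR is perpendicular to CR, so W = R + (0, 9.3) = (-53.800, 9.3000). On A1, R sits at bearing -90° from W; a 115° counterclockwise sweep puts G at bearing 25°, so G = W + 9.3·(cos 25°, sin 25°) = (-45.371, 13.230). A1 meets GD tangentially, so WG is at right angles to GD, so GD runs along (−sin 25°, cos 25°); with |GD| = 16.6, D = (-52.387, 28.275). Then |CD| = |D − C| = 59.530.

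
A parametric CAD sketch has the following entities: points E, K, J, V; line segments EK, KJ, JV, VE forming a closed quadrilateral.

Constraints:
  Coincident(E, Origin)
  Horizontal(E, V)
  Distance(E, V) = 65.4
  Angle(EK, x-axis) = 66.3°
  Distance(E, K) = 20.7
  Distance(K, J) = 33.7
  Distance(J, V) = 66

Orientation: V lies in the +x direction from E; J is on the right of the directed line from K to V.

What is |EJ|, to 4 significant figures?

13.94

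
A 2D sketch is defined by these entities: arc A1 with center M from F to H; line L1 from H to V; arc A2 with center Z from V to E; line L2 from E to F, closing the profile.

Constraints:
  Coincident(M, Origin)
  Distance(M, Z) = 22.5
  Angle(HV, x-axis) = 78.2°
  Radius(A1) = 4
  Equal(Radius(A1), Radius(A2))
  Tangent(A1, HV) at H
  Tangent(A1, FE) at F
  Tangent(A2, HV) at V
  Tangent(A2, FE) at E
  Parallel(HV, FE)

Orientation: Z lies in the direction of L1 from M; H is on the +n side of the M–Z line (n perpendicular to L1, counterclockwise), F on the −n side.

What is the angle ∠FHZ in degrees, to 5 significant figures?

79.919°

The slot axis is L1's direction at 78.2°, so u = (cos 78.2°, sin 78.2°) = (0.20450, 0.97887) and n = (−sin 78.2°, cos 78.2°) = (-0.97887, 0.20450). M is at the origin and Z lies 22.5 along u from M, so Z = 22.5·u = (4.6012, 22.025). Tangency of A1 to both parallel lines with radius 4.0 puts H and F at M ± 4.0·n: H = (-3.9155, 0.81798), F = (3.9155, -0.81798). Then cos ∠FHZ = HF·HZ / (|HF||HZ|), giving 79.919°.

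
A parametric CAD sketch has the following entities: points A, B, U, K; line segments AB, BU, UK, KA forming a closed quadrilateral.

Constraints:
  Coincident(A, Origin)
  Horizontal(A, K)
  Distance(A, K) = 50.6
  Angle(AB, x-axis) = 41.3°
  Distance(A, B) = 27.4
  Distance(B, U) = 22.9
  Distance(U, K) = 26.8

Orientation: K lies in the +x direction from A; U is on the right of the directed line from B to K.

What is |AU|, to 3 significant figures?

24.6

A is at the origin; AK is horizontal with |AK| = 50.6 and K in +x, so K = (50.6, 0). AB runs at 41.3° with |AB| = 27.4, so B = (20.6, 18.1). U is determined by |BU| = 22.9 and |UK| = 26.8 together: it lies at the intersection of circle(B, 22.9) and circle(K, 26.8). With |BK| = 35.0, the foot of the radical line on BK is 14.8 from B and the perpendicular offset is √(22.9² − 14.8²) = 17.5. Taking the right-of-BK solution: U = (24.2, -4.53).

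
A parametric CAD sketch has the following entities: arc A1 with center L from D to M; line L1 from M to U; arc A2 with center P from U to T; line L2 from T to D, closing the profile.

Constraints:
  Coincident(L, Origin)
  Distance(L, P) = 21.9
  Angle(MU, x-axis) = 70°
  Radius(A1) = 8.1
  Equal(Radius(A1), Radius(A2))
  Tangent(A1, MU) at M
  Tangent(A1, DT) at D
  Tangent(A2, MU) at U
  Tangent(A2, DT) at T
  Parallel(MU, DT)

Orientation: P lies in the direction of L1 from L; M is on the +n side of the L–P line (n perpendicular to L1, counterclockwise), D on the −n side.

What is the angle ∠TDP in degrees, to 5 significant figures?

20.298°

The slot axis is L1's direction at 70.0°, so u = (cos 70.0°, sin 70.0°) = (0.34202, 0.93969) and n = (−sin 70.0°, cos 70.0°) = (-0.93969, 0.34202). L is at the origin and P lies 21.9 along u from L, so P = 21.9·u = (7.4902, 20.579). Tangency of A1 to both parallel lines with radius 8.1 puts M and D at L ± 8.1·n: M = (-7.6115, 2.7704), D = (7.6115, -2.7704). Equal radii place U and T the same way about P: U = P + 8.1·n = (-0.12127, 23.350), T = P − 8.1·n = (15.102, 17.809). Then cos ∠TDP = DT·DP / (|DT||DP|), giving 20.298°.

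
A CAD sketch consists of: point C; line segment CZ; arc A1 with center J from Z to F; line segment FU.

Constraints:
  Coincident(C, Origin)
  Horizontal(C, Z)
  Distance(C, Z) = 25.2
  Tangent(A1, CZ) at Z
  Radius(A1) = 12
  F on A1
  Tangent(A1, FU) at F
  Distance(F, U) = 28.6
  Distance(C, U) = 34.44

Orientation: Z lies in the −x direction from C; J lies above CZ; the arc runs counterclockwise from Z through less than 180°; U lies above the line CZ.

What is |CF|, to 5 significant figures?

15.964

C is at the origin; CZ is horizontal with |CZ| = 25.2 and Z on the −x side, so Z = (-25.200, 0.0000). Since A1 is tangent to CZ there, JZ ⟂ CZ, so J = Z + (0, 12) = (-25.200, 12.000). Since JF ⟂ FU (tangency), |JU| = √(12.0² + 28.6²) = 31.015 regardless of where F sits on A1. So U lies on both circle(C, 34.44) and circle(J, 31.015); the above-CZ intersection is U = (-3.5942, 34.252). F is the foot of the tangent from U: F = (-14.027, 7.6227).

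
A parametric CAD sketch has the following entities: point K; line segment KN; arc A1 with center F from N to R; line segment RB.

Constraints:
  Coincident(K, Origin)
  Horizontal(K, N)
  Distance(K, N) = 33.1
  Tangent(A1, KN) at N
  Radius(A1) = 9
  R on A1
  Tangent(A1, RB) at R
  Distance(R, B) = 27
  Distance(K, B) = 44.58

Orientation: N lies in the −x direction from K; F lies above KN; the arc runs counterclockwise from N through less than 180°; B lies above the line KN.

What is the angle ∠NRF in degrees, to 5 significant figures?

43.377°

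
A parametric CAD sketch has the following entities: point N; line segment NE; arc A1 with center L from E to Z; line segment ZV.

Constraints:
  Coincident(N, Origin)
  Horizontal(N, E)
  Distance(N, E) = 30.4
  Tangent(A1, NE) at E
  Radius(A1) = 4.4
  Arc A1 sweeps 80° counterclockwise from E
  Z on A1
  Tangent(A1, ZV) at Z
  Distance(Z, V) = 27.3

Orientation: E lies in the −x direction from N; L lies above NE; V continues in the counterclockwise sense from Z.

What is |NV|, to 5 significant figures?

37.234

N is at the origin; NE is horizontal with |NE| = 30.4 and E on the −x side, so E = (-30.400, 0.0000). A1 meets NE tangentially, so LE is at right angles to NE, so L = E + (0, 4.4) = (-30.400, 4.4000). On A1, E sits at bearing -90° from L; an 80° counterclockwise sweep puts Z at bearing -10°, so Z = L + 4.4·(cos -10°, sin -10°) = (-26.067, 3.6359). A1 meets ZV tangentially, so LZ is at right angles to ZV, so ZV runs along (−sin -10°, cos -10°); with |ZV| = 27.3, V = (-21.326, 30.521). Then |NV| = |V − N| = 37.234.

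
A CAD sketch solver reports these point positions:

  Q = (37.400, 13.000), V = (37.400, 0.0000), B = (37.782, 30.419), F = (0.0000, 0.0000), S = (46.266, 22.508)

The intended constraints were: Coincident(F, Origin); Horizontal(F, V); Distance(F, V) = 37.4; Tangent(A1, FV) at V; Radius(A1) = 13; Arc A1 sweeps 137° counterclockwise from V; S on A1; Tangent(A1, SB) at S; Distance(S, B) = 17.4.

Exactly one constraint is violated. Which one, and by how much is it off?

Distance(S, B) = 17.4 — off by 5.80.

F = (0.00, 0.00) ✓; F.y = 0.00, V.y = 0.00 ✓; |FV| = 37.40 ✓; ∠(QV, VF) = 90.00° ✓; |QV| = 13.00 ✓; bearing(Q→S) − bearing(Q→V) = 137.0° ✓; |QS| = 13.00 ✓; ∠(QS, SB) = 90.00° ✓; |SB| = 11.60 ✗.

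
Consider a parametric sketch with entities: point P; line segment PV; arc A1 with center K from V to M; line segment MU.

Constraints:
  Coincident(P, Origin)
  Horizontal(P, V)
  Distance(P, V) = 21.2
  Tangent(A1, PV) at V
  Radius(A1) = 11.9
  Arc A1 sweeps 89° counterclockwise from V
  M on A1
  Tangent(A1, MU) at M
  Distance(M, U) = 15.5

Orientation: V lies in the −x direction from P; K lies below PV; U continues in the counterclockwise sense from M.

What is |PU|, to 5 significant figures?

43.044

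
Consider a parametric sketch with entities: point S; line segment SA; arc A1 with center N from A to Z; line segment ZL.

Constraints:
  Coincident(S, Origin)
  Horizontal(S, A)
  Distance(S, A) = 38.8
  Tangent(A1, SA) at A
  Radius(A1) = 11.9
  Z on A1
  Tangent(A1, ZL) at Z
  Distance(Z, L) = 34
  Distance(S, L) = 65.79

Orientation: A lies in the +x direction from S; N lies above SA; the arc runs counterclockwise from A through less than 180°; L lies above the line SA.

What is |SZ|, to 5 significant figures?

52.372

Checks: |NZ| = 11.90 ✓; ∠(NZ, ZL) = 90.00° ✓; |ZL| = 34.00 ✓; |SL| = 65.79 ✓.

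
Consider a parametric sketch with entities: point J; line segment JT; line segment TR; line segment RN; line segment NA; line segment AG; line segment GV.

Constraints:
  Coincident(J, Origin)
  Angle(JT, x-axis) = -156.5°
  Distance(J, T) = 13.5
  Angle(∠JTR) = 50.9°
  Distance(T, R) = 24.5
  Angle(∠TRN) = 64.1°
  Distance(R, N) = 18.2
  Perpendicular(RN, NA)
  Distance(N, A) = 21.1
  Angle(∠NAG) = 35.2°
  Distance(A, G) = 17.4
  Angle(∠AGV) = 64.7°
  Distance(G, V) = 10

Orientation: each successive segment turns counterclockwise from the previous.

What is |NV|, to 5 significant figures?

5.1655

J is at the origin; JT runs at -156.5° with length 13.5, so T = (-12.380, -5.3831). ∠JTR = 50.9° gives TR at -27.400° from the x-axis; with |TR| = 24.5, R = (9.3712, -16.658). ∠TRN = 64.1° gives RN at 88.500° from the x-axis; with |RN| = 18.2, N = (9.8476, 1.5358). RN is perpendicular to NA, so NA runs at 178.50°; with |NA| = 21.1, A = (-11.245, 2.0881). ∠NAG = 35.2° gives AG at -36.700° from the x-axis; with |AG| = 17.4, G = (2.7057, -8.3106). ∠AGV = 64.7° gives GV at 78.600° from the x-axis; with |GV| = 10.0, V = (4.6823, 1.4921). Then |NV| = |V − N| = 5.1655.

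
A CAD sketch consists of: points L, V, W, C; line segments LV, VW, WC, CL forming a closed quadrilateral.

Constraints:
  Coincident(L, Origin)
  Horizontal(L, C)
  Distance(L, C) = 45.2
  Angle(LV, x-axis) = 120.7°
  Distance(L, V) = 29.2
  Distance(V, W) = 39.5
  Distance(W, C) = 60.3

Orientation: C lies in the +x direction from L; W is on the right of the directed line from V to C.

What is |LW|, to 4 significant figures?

19.62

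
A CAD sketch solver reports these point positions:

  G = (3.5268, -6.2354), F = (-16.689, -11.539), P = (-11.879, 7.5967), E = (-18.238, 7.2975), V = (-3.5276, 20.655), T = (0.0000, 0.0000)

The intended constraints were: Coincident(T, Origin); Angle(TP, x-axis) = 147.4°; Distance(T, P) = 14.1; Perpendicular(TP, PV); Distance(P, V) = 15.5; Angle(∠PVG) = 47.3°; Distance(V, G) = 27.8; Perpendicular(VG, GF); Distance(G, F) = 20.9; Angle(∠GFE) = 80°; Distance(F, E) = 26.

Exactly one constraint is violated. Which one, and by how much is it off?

Distance(F, E) = 26 — off by 7.10.

T = (0.00, 0.00) ✓; TP at 147.4° ✓; |TP| = 14.10 ✓; ∠(TP, PV) = 90.00° ✓; |PV| = 15.50 ✓; ∠PVG = 47.30° ✓; |VG| = 27.80 ✓; ∠(VG, GF) = 90.00° ✓; |GF| = 20.90 ✓; ∠GFE = 80.00° ✓; |FE| = 18.90 ✗.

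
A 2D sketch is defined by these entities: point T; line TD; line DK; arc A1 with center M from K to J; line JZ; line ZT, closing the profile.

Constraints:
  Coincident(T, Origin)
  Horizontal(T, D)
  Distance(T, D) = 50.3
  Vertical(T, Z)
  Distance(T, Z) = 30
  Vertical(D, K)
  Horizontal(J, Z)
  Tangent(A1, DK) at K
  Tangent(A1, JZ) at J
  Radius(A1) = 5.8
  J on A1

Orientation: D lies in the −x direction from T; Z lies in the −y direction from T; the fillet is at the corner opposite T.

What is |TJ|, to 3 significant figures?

53.7

T is at the origin; TD is horizontal with |TD| = 50.3 and D on the −x side, so D = (-50.3, 0.00). TZ is vertical with |TZ| = 30.0 and Z on the −y side, so Z = (0.00, -30.0). The virtual corner opposite T is at (-50.3, -30.0). The tangent condition forces MK to be normal to DK and the tangent condition forces MJ to be normal to JZ, with radius 5.8, so the center M sits 5.8 in from both sides at M = (-44.5, -24.2). That places the tangent points at K = (-50.3, -24.2) on DK and J = (-44.5, -30.0) on JZ. Then |TJ| = |J − T| = 53.7.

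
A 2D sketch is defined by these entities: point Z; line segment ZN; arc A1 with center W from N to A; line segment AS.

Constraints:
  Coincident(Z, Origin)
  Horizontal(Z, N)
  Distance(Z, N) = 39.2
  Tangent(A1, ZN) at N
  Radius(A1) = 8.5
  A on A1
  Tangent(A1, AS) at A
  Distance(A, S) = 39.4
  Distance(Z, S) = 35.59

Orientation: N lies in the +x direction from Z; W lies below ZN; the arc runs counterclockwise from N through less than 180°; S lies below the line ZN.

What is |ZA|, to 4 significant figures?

32.63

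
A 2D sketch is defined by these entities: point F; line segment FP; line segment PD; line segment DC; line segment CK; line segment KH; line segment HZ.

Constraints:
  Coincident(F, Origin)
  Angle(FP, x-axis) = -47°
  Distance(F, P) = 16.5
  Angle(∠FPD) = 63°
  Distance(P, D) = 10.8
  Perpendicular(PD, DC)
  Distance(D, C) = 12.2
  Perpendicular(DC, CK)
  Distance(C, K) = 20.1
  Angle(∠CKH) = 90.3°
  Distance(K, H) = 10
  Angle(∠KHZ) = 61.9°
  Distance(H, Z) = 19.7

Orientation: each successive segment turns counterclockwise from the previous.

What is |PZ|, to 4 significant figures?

13.96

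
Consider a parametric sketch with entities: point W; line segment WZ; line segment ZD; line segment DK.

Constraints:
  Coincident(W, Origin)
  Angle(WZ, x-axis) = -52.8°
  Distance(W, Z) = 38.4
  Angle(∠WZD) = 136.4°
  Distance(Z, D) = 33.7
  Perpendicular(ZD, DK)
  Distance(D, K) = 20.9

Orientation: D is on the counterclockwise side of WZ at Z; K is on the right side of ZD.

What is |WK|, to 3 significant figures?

77.6

W is at the origin; WZ runs at -52.8° with length 38.4, so Z = 38.4·(cos -52.8°, sin -52.8°) = (23.2, -30.6). ∠WZD = 136.4°, so ZD runs at -52.8° + (180° − 136.4°) = -9.20° from the x-axis; with |ZD| = 33.7, D = Z + 33.7·(cos -9.20°, sin -9.20°) = (56.5, -36.0). ZD ⟂ DK; with |DK| = 20.9 on the right of ZD, K = D + 20.9·(-0.160, -0.987) = (53.1, -56.6). Then |WK| = |K − W| = 77.6.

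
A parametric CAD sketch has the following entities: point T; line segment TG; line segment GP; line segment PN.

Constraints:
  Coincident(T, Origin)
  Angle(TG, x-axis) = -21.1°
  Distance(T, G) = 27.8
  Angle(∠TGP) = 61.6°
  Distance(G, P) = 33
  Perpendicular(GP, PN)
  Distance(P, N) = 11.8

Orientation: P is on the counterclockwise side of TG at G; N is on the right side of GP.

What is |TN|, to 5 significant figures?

41.298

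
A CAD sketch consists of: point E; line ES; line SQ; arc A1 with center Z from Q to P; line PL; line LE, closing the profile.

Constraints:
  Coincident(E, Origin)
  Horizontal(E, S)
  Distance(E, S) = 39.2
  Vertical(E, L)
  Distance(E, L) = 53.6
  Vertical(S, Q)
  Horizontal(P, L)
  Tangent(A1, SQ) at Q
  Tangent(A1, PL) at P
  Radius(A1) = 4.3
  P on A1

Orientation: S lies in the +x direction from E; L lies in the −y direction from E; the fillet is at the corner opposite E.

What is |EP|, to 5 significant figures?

63.961

The virtual corner opposite E is at (39.200, -53.600). A1 meets SQ tangentially, so ZQ is at right angles to SQ and tangency of A1 to PL means the radius ZP is perpendicular to PL, with radius 4.3, so the center Z sits 4.3 in from both sides at Z = (34.900, -49.300). That places the tangent points at Q = (39.200, -49.300) on SQ and P = (34.900, -53.600) on PL. Then |EP| = |P − E| = 63.961.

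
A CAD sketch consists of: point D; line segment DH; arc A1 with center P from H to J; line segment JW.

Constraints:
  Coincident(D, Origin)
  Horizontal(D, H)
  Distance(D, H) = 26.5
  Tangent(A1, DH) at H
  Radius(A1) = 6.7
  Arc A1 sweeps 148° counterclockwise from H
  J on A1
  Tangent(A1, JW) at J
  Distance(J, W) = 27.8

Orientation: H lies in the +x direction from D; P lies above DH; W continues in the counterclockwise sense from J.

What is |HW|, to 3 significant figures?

33.7

On A1, H sits at bearing -90° from P; a 148° counterclockwise sweep puts J at bearing 58°, so J = P + 6.7·(cos 58°, sin 58°) = (30.1, 12.4). Since A1 is tangent to JW there, PJ ⟂ JW, so JW runs along (−sin 58°, cos 58°); with |JW| = 27.8, W = (6.47, 27.1). Then |HW| = |W − H| = 33.7.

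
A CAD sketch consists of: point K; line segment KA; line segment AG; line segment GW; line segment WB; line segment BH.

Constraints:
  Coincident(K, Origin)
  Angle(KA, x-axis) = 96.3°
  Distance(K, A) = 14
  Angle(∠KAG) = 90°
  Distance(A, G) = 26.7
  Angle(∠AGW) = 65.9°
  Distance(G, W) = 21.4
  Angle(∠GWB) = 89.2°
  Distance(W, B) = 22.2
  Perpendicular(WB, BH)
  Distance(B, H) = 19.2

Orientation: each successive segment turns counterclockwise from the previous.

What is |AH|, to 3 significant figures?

9.34

K is at the origin; KA runs at 96.3° with length 14.0, so A = (-1.54, 13.9). ∠KAG = 90.0° gives AG at -174° from the x-axis; with |AG| = 26.7, G = (-28.1, 11.0). ∠AGW = 65.9° gives GW at -59.6° from the x-axis; with |GW| = 21.4, W = (-17.2, -7.47). ∠GWB = 89.2° gives WB at 31.2° from the x-axis; with |WB| = 22.2, B = (1.74, 4.03). The perpendicularity gives BH at right angles to WB, so BH runs at 121°; with |BH| = 19.2, H = (-8.20, 20.5). Then |AH| = |H − A| = 9.34.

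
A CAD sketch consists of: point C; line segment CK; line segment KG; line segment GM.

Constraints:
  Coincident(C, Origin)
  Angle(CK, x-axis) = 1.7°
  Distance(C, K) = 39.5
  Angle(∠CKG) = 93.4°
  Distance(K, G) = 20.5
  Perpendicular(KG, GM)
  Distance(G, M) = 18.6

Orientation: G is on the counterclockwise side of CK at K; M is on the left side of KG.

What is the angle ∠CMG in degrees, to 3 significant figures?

132°

C is at the origin; CK runs at 1.7° with length 39.5, so K = 39.5·(cos 1.7°, sin 1.7°) = (39.5, 1.17). ∠CKG = 93.4°, so KG runs at 1.7° + (180° − 93.4°) = 88.3° from the x-axis; with |KG| = 20.5, G = K + 20.5·(cos 88.3°, sin 88.3°) = (40.1, 21.7). KG is perpendicular to GM; with |GM| = 18.6 on the left of KG, M = G + 18.6·(-1.00, 0.0297) = (21.5, 22.2). Then cos ∠CMG = MC·MG / (|MC||MG|), giving 132°.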